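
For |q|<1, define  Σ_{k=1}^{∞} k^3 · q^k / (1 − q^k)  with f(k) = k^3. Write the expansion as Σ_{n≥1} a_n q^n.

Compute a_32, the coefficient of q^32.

[q^32] f(1)=1,f(2)=8,f(4)=64,f(8)=512,f(16)=4096,f(32)=32768 ⇒ 37449

a_32 = 37449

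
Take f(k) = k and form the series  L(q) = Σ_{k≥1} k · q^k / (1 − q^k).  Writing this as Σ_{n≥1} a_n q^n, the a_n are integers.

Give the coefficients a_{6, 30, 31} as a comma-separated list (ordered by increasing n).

12, 72, 32

q^6  k|6↦f(k): 1:1 2:2 3:3 6:6  a_6=12
d|30:{1,2,3,5,6,10,15,30}  Σf=1+2+3+5+6+10+15+30=72
n=31: 31·1 1·31  f→[31+1]=32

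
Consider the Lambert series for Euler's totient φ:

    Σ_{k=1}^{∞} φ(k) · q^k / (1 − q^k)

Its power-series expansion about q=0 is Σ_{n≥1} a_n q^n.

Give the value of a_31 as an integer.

[q^31] φ(31)=30,φ(1)=1 ⇒ 31

a_31 = 31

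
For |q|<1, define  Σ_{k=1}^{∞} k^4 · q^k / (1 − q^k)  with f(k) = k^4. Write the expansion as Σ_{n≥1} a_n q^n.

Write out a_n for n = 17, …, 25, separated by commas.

83522, 112931, 130322, 170898, 196964, 248914, 279842, 358258, 391251

q^17  k|17↦f(k): 1:1 17:83521  a_17=83522
d|18:{18,9,6,3,2,1}  Σf=104976+6561+1296+81+16+1=112931
d|19:{19,1}  Σf=130321+1=130322
n=20: 1·20 2·10 4·5 5·4 10·2 20·1  f→[1+16+256+625+10000+160000]=170898
q^21  k|21↦f(k): 21:194481 7:2401 3:81 1:1  a_21=196964
n=22: 22·1 11·2 2·11 1·22  f→[234256+14641+16+1]=248914
q^23  k|23↦f(k): 23:279841 1:1  a_23=279842
d|24:{1,2,3,4,6,8,12,24}  Σf=1+16+81+256+1296+4096+20736+331776=358258
n=25: 1·25 5·5 25·1  f→[1+625+390625]=391251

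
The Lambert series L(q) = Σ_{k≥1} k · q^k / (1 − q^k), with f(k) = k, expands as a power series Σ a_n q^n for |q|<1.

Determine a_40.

n=40: 1·40 2·20 4·10 5·8 8·5 10·4 20·2 40·1  f→[1+2+4+5+8+10+20+40]=90

a_40 = 90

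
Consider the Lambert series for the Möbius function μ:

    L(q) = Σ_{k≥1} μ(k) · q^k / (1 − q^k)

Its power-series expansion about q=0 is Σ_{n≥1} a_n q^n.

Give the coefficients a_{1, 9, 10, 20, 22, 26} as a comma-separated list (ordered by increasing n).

n=1: 1·1  μ→[1]=1
q^9  k|9↦μ(k): 1:1 3:-1 9:0  a_9=0
d|10:{10,5,2,1}  Σμ=1+(-1)+(-1)+1=0
d|20:{20,10,5,4,2,1}  Σμ=0+1+(-1)+0+(-1)+1=0
q^22  k|22↦μ(k): 1:1 2:-1 11:-1 22:1  a_22=0
q^26  k|26↦μ(k): 1:1 2:-1 13:-1 26:1  a_26=0

1, 0, 0, 0, 0, 0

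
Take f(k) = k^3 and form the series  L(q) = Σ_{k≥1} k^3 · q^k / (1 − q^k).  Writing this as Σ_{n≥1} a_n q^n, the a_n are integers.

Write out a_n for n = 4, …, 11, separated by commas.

73, 126, 252, 344, 585, 757, 1134, 1332

n=4: 4·1 2·2 1·4  f→[64+8+1]=73
n=5: 1·5 5·1  f→[1+125]=126
[q^6] f(6)=216,f(3)=27,f(2)=8,f(1)=1 ⇒ 252
q^7  k|7↦f(k): 1:1 7:343  a_7=344
n=8: 1·8 2·4 4·2 8·1  f→[1+8+64+512]=585
n=9: 1·9 3·3 9·1  f→[1+27+729]=757
n=10: 1·10 2·5 5·2 10·1  f→[1+8+125+1000]=1134
n=11: 1·11 11·1  f→[1+1331]=1332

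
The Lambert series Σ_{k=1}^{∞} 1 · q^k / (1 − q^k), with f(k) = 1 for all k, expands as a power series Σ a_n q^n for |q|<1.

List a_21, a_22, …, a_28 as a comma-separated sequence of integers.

4, 4, 2, 8, 3, 4, 4, 6

n=21: 1·21 3·7 7·3 21·1  f→[1+1+1+1]=4
q^22  k|22↦f(k): 1:1 2:1 11:1 22:1  a_22=4
d|23:{1,23}  Σf=1+1=2
q^24  k|24↦f(k): 24:1 12:1 8:1 6:1 4:1 3:1 2:1 1:1  a_24=8
q^25  k|25↦f(k): 1:1 5:1 25:1  a_25=3
n=26: 1·26 2·13 13·2 26·1  f→[1+1+1+1]=4
q^27  k|27↦f(k): 1:1 3:1 9:1 27:1  a_27=4
q^28  k|28↦f(k): 28:1 14:1 7:1 4:1 2:1 1:1  a_28=6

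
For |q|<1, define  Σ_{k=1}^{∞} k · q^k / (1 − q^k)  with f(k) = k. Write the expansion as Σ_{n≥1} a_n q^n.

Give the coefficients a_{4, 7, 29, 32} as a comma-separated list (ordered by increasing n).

7, 8, 30, 63

[q^4] f(1)=1,f(2)=2,f(4)=4 ⇒ 7
[q^7] f(7)=7,f(1)=1 ⇒ 8
d|29:{1,29}  Σf=1+29=30
[q^32] f(1)=1,f(2)=2,f(4)=4,f(8)=8,f(16)=16,f(32)=32 ⇒ 63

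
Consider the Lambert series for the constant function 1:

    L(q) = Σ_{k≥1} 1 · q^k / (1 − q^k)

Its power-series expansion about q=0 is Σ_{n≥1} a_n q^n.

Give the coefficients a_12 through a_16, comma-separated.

[q^12] f(12)=1,f(6)=1,f(4)=1,f(3)=1,f(2)=1,f(1)=1 ⇒ 6
[q^13] f(1)=1,f(13)=1 ⇒ 2
n=14: 14·1 7·2 2·7 1·14  f→[1+1+1+1]=4
n=15: 15·1 5·3 3·5 1·15  f→[1+1+1+1]=4
n=16: 1·16 2·8 4·4 8·2 16·1  f→[1+1+1+1+1]=5

6, 2, 4, 4, 5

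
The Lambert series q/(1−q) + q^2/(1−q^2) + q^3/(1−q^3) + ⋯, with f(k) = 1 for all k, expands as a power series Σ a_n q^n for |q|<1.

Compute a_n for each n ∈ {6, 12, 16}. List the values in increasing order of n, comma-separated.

q^6  k|6↦f(k): 1:1 2:1 3:1 6:1  a_6=4
n=12: 12·1 6·2 4·3 3·4 2·6 1·12  f→[1+1+1+1+1+1]=6
d|16:{16,8,4,2,1}  Σf=1+1+1+1+1=5

4, 6, 5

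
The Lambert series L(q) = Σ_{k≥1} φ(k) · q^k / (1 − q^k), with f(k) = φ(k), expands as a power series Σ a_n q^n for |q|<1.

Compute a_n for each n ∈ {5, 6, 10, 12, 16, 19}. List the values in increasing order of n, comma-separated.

n=5: 5·1 1·5  φ→[4+1]=5
[q^6] φ(6)=2,φ(3)=2,φ(2)=1,φ(1)=1 ⇒ 6
[q^10] φ(1)=1,φ(2)=1,φ(5)=4,φ(10)=4 ⇒ 10
n=12: 12·1 6·2 4·3 3·4 2·6 1·12  φ→[4+2+2+2+1+1]=12
q^16  k|16↦φ(k): 16:8 8:4 4:2 2:1 1:1  a_16=16
[q^19] φ(19)=18,φ(1)=1 ⇒ 19

5, 6, 10, 12, 16, 19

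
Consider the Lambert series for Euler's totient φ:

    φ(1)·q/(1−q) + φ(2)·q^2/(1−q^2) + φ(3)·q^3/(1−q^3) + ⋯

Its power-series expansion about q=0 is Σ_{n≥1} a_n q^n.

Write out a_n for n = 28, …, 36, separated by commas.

q^28  k|28↦φ(k): 28:12 14:6 7:6 4:2 2:1 1:1  a_28=28
q^29  k|29↦φ(k): 1:1 29:28  a_29=29
q^30  k|30↦φ(k): 30:8 15:8 10:4 6:2 5:4 3:2 2:1 1:1  a_30=30
[q^31] φ(1)=1,φ(31)=30 ⇒ 31
[q^32] φ(32)=16,φ(16)=8,φ(8)=4,φ(4)=2,φ(2)=1,φ(1)=1 ⇒ 32
d|33:{33,11,3,1}  Σφ=20+10+2+1=33
n=34: 1·34 2·17 17·2 34·1  φ→[1+1+16+16]=34
q^35  k|35↦φ(k): 35:24 7:6 5:4 1:1  a_35=35
q^36  k|36↦φ(k): 36:12 18:6 12:4 9:6 6:2 4:2 3:2 2:1 1:1  a_36=36

28, 29, 30, 31, 32, 33, 34, 35, 36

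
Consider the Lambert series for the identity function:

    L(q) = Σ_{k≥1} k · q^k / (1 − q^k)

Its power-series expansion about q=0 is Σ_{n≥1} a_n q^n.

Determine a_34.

a_34 = 54

d|34:{1,2,17,34}  Σf=1+2+17+34=54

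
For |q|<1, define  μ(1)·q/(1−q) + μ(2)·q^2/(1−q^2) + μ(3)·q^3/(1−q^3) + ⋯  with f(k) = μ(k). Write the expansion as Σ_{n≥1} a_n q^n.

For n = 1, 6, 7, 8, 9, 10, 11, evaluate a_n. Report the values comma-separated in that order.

1, 0, 0, 0, 0, 0, 0

d|1:{1}  Σμ=1=1
q^6  k|6↦μ(k): 1:1 2:-1 3:-1 6:1  a_6=0
d|7:{1,7}  Σμ=1+(-1)=0
[q^8] μ(8)=0,μ(4)=0,μ(2)=-1,μ(1)=1 ⇒ 0
[q^9] μ(9)=0,μ(3)=-1,μ(1)=1 ⇒ 0
[q^10] μ(1)=1,μ(2)=-1,μ(5)=-1,μ(10)=1 ⇒ 0
n=11: 1·11 11·1  μ→[1+(-1)]=0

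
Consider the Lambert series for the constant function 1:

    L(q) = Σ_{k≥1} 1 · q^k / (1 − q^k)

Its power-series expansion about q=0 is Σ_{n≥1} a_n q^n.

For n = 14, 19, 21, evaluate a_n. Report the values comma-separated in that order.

4, 2, 4

[q^14] f(1)=1,f(2)=1,f(7)=1,f(14)=1 ⇒ 4
n=19: 1·19 19·1  f→[1+1]=2
d|21:{1,3,7,21}  Σf=1+1+1+1=4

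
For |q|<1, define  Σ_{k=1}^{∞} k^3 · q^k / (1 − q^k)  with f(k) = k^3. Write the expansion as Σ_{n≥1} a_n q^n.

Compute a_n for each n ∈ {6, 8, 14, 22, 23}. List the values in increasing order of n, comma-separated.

d|6:{6,3,2,1}  Σf=216+27+8+1=252
q^8  k|8↦f(k): 8:512 4:64 2:8 1:1  a_8=585
d|14:{14,7,2,1}  Σf=2744+343+8+1=3096
n=22: 22·1 11·2 2·11 1·22  f→[10648+1331+8+1]=11988
d|23:{1,23}  Σf=1+12167=12168

252, 585, 3096, 11988, 12168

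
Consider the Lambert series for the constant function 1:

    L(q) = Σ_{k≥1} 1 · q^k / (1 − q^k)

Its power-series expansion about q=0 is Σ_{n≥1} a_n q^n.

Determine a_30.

n=30: 30·1 15·2 10·3 6·5 5·6 3·10 2·15 1·30  f→[1+1+1+1+1+1+1+1]=8

a_30 = 8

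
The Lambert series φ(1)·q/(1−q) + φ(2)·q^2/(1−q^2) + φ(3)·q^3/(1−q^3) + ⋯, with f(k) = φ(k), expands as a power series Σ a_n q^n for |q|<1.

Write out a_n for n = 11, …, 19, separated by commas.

q^11  k|11↦φ(k): 1:1 11:10  a_11=11
d|12:{1,2,3,4,6,12}  Σφ=1+1+2+2+2+4=12
[q^13] φ(13)=12,φ(1)=1 ⇒ 13
d|14:{14,7,2,1}  Σφ=6+6+1+1=14
[q^15] φ(15)=8,φ(5)=4,φ(3)=2,φ(1)=1 ⇒ 15
q^16  k|16↦φ(k): 16:8 8:4 4:2 2:1 1:1  a_16=16
[q^17] φ(17)=16,φ(1)=1 ⇒ 17
n=18: 18·1 9·2 6·3 3·6 2·9 1·18  φ→[6+6+2+2+1+1]=18
n=19: 1·19 19·1  φ→[1+18]=19

11, 12, 13, 14, 15, 16, 17, 18, 19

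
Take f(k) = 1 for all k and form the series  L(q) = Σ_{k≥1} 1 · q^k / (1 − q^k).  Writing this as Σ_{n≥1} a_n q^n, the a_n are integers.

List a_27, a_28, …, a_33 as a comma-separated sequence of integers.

4, 6, 2, 8, 2, 6, 4

n=27: 1·27 3·9 9·3 27·1  f→[1+1+1+1]=4
d|28:{28,14,7,4,2,1}  Σf=1+1+1+1+1+1=6
[q^29] f(1)=1,f(29)=1 ⇒ 2
d|30:{1,2,3,5,6,10,15,30}  Σf=1+1+1+1+1+1+1+1=8
[q^31] f(31)=1,f(1)=1 ⇒ 2
n=32: 32·1 16·2 8·4 4·8 2·16 1·32  f→[1+1+1+1+1+1]=6
d|33:{1,3,11,33}  Σf=1+1+1+1=4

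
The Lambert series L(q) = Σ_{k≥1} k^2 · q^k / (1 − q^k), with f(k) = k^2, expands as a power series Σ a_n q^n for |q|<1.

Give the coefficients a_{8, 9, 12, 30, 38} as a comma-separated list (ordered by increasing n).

85, 91, 210, 1300, 1810

[q^8] f(8)=64,f(4)=16,f(2)=4,f(1)=1 ⇒ 85
d|9:{1,3,9}  Σf=1+9+81=91
d|12:{12,6,4,3,2,1}  Σf=144+36+16+9+4+1=210
q^30  k|30↦f(k): 30:900 15:225 10:100 6:36 5:25 3:9 2:4 1:1  a_30=1300
q^38  k|38↦f(k): 1:1 2:4 19:361 38:1444  a_38=1810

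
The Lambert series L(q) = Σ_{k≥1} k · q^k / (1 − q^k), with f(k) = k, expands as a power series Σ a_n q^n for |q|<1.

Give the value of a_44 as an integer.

q^44  k|44↦f(k): 44:44 22:22 11:11 4:4 2:2 1:1  a_44=84

a_44 = 84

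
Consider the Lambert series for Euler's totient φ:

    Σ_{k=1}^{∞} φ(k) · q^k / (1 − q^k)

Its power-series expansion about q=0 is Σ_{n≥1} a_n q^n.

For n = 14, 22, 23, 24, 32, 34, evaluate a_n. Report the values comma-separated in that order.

[q^14] φ(14)=6,φ(7)=6,φ(2)=1,φ(1)=1 ⇒ 14
d|22:{22,11,2,1}  Σφ=10+10+1+1=22
d|23:{23,1}  Σφ=22+1=23
[q^24] φ(1)=1,φ(2)=1,φ(3)=2,φ(4)=2,φ(6)=2,φ(8)=4,φ(12)=4,φ(24)=8 ⇒ 24
n=32: 32·1 16·2 8·4 4·8 2·16 1·32  φ→[16+8+4+2+1+1]=32
n=34: 34·1 17·2 2·17 1·34  φ→[16+16+1+1]=34

14, 22, 23, 24, 32, 34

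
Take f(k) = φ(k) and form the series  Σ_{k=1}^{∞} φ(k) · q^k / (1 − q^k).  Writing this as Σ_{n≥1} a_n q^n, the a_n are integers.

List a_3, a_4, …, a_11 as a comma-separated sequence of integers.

[q^3] φ(3)=2,φ(1)=1 ⇒ 3
[q^4] φ(1)=1,φ(2)=1,φ(4)=2 ⇒ 4
d|5:{5,1}  Σφ=4+1=5
d|6:{6,3,2,1}  Σφ=2+2+1+1=6
d|7:{1,7}  Σφ=1+6=7
d|8:{1,2,4,8}  Σφ=1+1+2+4=8
d|9:{1,3,9}  Σφ=1+2+6=9
n=10: 1·10 2·5 5·2 10·1  φ→[1+1+4+4]=10
q^11  k|11↦φ(k): 1:1 11:10  a_11=11

3, 4, 5, 6, 7, 8, 9, 10, 11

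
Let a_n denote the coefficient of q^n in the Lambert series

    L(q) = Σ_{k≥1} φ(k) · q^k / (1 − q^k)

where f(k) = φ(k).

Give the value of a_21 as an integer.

q^21  k|21↦φ(k): 21:12 7:6 3:2 1:1  a_21=21

a_21 = 21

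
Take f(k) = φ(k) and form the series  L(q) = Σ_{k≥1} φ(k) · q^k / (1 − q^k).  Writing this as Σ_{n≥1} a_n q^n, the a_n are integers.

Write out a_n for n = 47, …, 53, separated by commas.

q^47  k|47↦φ(k): 47:46 1:1  a_47=47
[q^48] φ(48)=16,φ(24)=8,φ(16)=8,φ(12)=4,φ(8)=4,φ(6)=2,φ(4)=2,φ(3)=2,φ(2)=1,φ(1)=1 ⇒ 48
q^49  k|49↦φ(k): 1:1 7:6 49:42  a_49=49
q^50  k|50↦φ(k): 50:20 25:20 10:4 5:4 2:1 1:1  a_50=50
q^51  k|51↦φ(k): 51:32 17:16 3:2 1:1  a_51=51
d|52:{52,26,13,4,2,1}  Σφ=24+12+12+2+1+1=52
n=53: 1·53 53·1  φ→[1+52]=53

47, 48, 49, 50, 51, 52, 53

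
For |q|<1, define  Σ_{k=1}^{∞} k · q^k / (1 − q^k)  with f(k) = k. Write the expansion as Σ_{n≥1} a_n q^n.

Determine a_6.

n=6: 1·6 2·3 3·2 6·1  f→[1+2+3+6]=12

a_6 = 12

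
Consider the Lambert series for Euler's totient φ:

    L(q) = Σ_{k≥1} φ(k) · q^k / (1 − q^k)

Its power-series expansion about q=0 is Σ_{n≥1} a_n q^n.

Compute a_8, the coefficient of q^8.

d|8:{1,2,4,8}  Σφ=1+1+2+4=8

a_8 = 8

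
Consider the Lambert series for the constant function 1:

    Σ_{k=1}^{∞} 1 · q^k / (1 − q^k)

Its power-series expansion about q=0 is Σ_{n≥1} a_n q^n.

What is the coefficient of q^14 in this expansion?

a_14 = 4

q^14  k|14↦f(k): 14:1 7:1 2:1 1:1  a_14=4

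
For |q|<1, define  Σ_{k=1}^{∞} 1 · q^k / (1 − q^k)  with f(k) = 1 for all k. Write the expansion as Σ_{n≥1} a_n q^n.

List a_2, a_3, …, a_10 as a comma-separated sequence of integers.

2, 2, 3, 2, 4, 2, 4, 3, 4

d|2:{1,2}  Σf=1+1=2
n=3: 1·3 3·1  f→[1+1]=2
n=4: 1·4 2·2 4·1  f→[1+1+1]=3
n=5: 1·5 5·1  f→[1+1]=2
d|6:{1,2,3,6}  Σf=1+1+1+1=4
[q^7] f(1)=1,f(7)=1 ⇒ 2
n=8: 8·1 4·2 2·4 1·8  f→[1+1+1+1]=4
n=9: 1·9 3·3 9·1  f→[1+1+1]=3
q^10  k|10↦f(k): 1:1 2:1 5:1 10:1  a_10=4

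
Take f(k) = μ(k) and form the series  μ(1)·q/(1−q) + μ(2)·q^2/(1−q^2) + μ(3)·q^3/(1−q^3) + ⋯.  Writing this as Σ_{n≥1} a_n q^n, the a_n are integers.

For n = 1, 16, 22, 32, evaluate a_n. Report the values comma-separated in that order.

d|1:{1}  Σμ=1=1
q^16  k|16↦μ(k): 16:0 8:0 4:0 2:-1 1:1  a_16=0
n=22: 22·1 11·2 2·11 1·22  μ→[1+(-1)+(-1)+1]=0
[q^32] μ(32)=0,μ(16)=0,μ(8)=0,μ(4)=0,μ(2)=-1,μ(1)=1 ⇒ 0

1, 0, 0, 0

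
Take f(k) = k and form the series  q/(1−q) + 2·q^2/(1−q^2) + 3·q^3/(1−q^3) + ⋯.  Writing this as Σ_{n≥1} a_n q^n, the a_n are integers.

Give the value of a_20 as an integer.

[q^20] f(20)=20,f(10)=10,f(5)=5,f(4)=4,f(2)=2,f(1)=1 ⇒ 42

a_20 = 42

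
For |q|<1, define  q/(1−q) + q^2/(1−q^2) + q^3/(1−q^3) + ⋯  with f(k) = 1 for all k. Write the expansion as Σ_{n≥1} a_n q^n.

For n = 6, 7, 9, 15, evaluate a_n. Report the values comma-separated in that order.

4, 2, 3, 4

d|6:{1,2,3,6}  Σf=1+1+1+1=4
n=7: 1·7 7·1  f→[1+1]=2
d|9:{1,3,9}  Σf=1+1+1=3
q^15  k|15↦f(k): 15:1 5:1 3:1 1:1  a_15=4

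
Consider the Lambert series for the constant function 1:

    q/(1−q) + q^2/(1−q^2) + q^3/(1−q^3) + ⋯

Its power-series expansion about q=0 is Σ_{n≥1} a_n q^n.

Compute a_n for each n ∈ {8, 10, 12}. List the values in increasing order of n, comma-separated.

d|8:{1,2,4,8}  Σf=1+1+1+1=4
n=10: 1·10 2·5 5·2 10·1  f→[1+1+1+1]=4
d|12:{12,6,4,3,2,1}  Σf=1+1+1+1+1+1=6

4, 4, 6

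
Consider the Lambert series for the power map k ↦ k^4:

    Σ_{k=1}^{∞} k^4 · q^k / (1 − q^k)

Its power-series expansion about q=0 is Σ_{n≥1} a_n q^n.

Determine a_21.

n=21: 21·1 7·3 3·7 1·21  f→[194481+2401+81+1]=196964

a_21 = 196964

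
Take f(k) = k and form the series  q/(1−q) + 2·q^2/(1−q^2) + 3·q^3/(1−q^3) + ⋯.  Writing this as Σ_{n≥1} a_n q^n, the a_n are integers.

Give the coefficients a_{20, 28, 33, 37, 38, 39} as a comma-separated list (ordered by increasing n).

42, 56, 48, 38, 60, 56

[q^20] f(1)=1,f(2)=2,f(4)=4,f(5)=5,f(10)=10,f(20)=20 ⇒ 42
n=28: 28·1 14·2 7·4 4·7 2·14 1·28  f→[28+14+7+4+2+1]=56
q^33  k|33↦f(k): 33:33 11:11 3:3 1:1  a_33=48
q^37  k|37↦f(k): 1:1 37:37  a_37=38
[q^38] f(1)=1,f(2)=2,f(19)=19,f(38)=38 ⇒ 60
n=39: 1·39 3·13 13·3 39·1  f→[1+3+13+39]=56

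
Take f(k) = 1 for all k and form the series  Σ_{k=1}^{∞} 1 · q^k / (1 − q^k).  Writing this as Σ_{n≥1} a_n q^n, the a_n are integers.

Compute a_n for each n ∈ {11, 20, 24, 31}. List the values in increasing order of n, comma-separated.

d|11:{1,11}  Σf=1+1=2
q^20  k|20↦f(k): 1:1 2:1 4:1 5:1 10:1 20:1  a_20=6
[q^24] f(1)=1,f(2)=1,f(3)=1,f(4)=1,f(6)=1,f(8)=1,f(12)=1,f(24)=1 ⇒ 8
q^31  k|31↦f(k): 1:1 31:1  a_31=2

2, 6, 8, 2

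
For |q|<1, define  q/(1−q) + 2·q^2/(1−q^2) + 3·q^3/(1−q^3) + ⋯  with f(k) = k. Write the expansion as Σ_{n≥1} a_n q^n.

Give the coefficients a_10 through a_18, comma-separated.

[q^10] f(1)=1,f(2)=2,f(5)=5,f(10)=10 ⇒ 18
[q^11] f(11)=11,f(1)=1 ⇒ 12
q^12  k|12↦f(k): 1:1 2:2 3:3 4:4 6:6 12:12  a_12=28
[q^13] f(1)=1,f(13)=13 ⇒ 14
d|14:{1,2,7,14}  Σf=1+2+7+14=24
d|15:{15,5,3,1}  Σf=15+5+3+1=24
n=16: 1·16 2·8 4·4 8·2 16·1  f→[1+2+4+8+16]=31
n=17: 1·17 17·1  f→[1+17]=18
n=18: 1·18 2·9 3·6 6·3 9·2 18·1  f→[1+2+3+6+9+18]=39

18, 12, 28, 14, 24, 24, 31, 18, 39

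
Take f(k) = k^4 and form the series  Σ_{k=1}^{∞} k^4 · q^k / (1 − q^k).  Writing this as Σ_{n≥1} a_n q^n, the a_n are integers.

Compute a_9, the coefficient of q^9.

q^9  k|9↦f(k): 9:6561 3:81 1:1  a_9=6643

a_9 = 6643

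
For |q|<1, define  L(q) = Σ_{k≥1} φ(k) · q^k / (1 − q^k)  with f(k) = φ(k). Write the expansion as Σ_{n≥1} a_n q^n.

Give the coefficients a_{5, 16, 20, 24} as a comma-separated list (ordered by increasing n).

q^5  k|5↦φ(k): 5:4 1:1  a_5=5
n=16: 1·16 2·8 4·4 8·2 16·1  φ→[1+1+2+4+8]=16
[q^20] φ(1)=1,φ(2)=1,φ(4)=2,φ(5)=4,φ(10)=4,φ(20)=8 ⇒ 20
q^24  k|24↦φ(k): 1:1 2:1 3:2 4:2 6:2 8:4 12:4 24:8  a_24=24

5, 16, 20, 24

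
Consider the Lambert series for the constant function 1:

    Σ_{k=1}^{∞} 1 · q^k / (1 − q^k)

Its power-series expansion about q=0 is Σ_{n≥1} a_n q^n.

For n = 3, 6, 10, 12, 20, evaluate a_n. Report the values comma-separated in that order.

2, 4, 4, 6, 6

n=3: 3·1 1·3  f→[1+1]=2
q^6  k|6↦f(k): 6:1 3:1 2:1 1:1  a_6=4
n=10: 10·1 5·2 2·5 1·10  f→[1+1+1+1]=4
q^12  k|12↦f(k): 12:1 6:1 4:1 3:1 2:1 1:1  a_12=6
q^20  k|20↦f(k): 1:1 2:1 4:1 5:1 10:1 20:1  a_20=6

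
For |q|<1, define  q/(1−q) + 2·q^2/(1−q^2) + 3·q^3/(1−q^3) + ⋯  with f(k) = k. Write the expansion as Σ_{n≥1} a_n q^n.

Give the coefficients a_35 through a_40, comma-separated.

n=35: 1·35 5·7 7·5 35·1  f→[1+5+7+35]=48
[q^36] f(36)=36,f(18)=18,f(12)=12,f(9)=9,f(6)=6,f(4)=4,f(3)=3,f(2)=2,f(1)=1 ⇒ 91
q^37  k|37↦f(k): 37:37 1:1  a_37=38
[q^38] f(38)=38,f(19)=19,f(2)=2,f(1)=1 ⇒ 60
[q^39] f(1)=1,f(3)=3,f(13)=13,f(39)=39 ⇒ 56
[q^40] f(40)=40,f(20)=20,f(10)=10,f(8)=8,f(5)=5,f(4)=4,f(2)=2,f(1)=1 ⇒ 90

48, 91, 38, 60, 56, 90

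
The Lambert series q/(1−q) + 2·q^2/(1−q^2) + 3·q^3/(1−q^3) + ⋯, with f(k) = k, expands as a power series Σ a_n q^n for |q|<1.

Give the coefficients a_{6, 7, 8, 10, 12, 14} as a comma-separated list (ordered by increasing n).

q^6  k|6↦f(k): 1:1 2:2 3:3 6:6  a_6=12
d|7:{7,1}  Σf=7+1=8
q^8  k|8↦f(k): 1:1 2:2 4:4 8:8  a_8=15
n=10: 1·10 2·5 5·2 10·1  f→[1+2+5+10]=18
d|12:{1,2,3,4,6,12}  Σf=1+2+3+4+6+12=28
n=14: 14·1 7·2 2·7 1·14  f→[14+7+2+1]=24

12, 8, 15, 18, 28, 24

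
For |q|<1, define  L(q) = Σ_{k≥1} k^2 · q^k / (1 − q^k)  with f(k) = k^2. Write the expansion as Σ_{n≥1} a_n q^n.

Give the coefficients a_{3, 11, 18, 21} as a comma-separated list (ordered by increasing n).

n=3: 3·1 1·3  f→[9+1]=10
n=11: 11·1 1·11  f→[121+1]=122
[q^18] f(1)=1,f(2)=4,f(3)=9,f(6)=36,f(9)=81,f(18)=324 ⇒ 455
n=21: 1·21 3·7 7·3 21·1  f→[1+9+49+441]=500

10, 122, 455, 500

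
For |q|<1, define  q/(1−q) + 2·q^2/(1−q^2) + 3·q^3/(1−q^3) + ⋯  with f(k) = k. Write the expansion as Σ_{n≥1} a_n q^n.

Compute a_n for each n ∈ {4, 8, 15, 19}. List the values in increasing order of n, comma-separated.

[q^4] f(4)=4,f(2)=2,f(1)=1 ⇒ 7
q^8  k|8↦f(k): 1:1 2:2 4:4 8:8  a_8=15
d|15:{15,5,3,1}  Σf=15+5+3+1=24
q^19  k|19↦f(k): 19:19 1:1  a_19=20

7, 15, 24, 20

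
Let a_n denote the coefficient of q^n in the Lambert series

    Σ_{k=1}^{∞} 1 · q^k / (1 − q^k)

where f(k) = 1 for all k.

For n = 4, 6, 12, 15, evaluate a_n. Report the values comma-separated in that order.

q^4  k|4↦f(k): 1:1 2:1 4:1  a_4=3
d|6:{1,2,3,6}  Σf=1+1+1+1=4
[q^12] f(12)=1,f(6)=1,f(4)=1,f(3)=1,f(2)=1,f(1)=1 ⇒ 6
q^15  k|15↦f(k): 15:1 5:1 3:1 1:1  a_15=4

3, 4, 6, 4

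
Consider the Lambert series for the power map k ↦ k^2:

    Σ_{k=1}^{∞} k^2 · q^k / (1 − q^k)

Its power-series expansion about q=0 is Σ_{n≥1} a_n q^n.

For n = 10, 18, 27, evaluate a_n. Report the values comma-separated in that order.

d|10:{10,5,2,1}  Σf=100+25+4+1=130
d|18:{1,2,3,6,9,18}  Σf=1+4+9+36+81+324=455
n=27: 1·27 3·9 9·3 27·1  f→[1+9+81+729]=820

130, 455, 820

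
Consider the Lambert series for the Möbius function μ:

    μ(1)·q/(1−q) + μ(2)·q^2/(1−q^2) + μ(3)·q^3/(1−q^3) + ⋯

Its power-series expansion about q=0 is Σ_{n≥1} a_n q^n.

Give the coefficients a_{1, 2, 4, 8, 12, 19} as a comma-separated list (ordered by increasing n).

1, 0, 0, 0, 0, 0

[q^1] μ(1)=1 ⇒ 1
[q^2] μ(1)=1,μ(2)=-1 ⇒ 0
d|4:{4,2,1}  Σμ=0+(-1)+1=0
n=8: 1·8 2·4 4·2 8·1  μ→[1+(-1)+0+0]=0
n=12: 1·12 2·6 3·4 4·3 6·2 12·1  μ→[1+(-1)+(-1)+0+1+0]=0
q^19  k|19↦μ(k): 1:1 19:-1  a_19=0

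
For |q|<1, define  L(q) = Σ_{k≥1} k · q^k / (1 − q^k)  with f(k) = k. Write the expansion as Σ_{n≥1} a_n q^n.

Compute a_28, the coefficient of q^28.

[q^28] f(28)=28,f(14)=14,f(7)=7,f(4)=4,f(2)=2,f(1)=1 ⇒ 56

a_28 = 56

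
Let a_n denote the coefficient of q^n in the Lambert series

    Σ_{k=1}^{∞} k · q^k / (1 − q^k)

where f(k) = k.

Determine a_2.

d|2:{1,2}  Σf=1+2=3

a_2 = 3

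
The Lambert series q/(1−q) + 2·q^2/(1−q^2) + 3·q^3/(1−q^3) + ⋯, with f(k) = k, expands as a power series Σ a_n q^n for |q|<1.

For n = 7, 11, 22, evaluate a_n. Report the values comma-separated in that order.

[q^7] f(7)=7,f(1)=1 ⇒ 8
[q^11] f(11)=11,f(1)=1 ⇒ 12
[q^22] f(1)=1,f(2)=2,f(11)=11,f(22)=22 ⇒ 36

8, 12, 36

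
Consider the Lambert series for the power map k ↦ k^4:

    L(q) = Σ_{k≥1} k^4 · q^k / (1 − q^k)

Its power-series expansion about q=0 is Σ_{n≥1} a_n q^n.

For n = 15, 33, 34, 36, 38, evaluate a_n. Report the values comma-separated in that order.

[q^15] f(1)=1,f(3)=81,f(5)=625,f(15)=50625 ⇒ 51332
d|33:{33,11,3,1}  Σf=1185921+14641+81+1=1200644
n=34: 1·34 2·17 17·2 34·1  f→[1+16+83521+1336336]=1419874
q^36  k|36↦f(k): 36:1679616 18:104976 12:20736 9:6561 6:1296 4:256 3:81 2:16 1:1  a_36=1813539
d|38:{1,2,19,38}  Σf=1+16+130321+2085136=2215474

51332, 1200644, 1419874, 1813539, 2215474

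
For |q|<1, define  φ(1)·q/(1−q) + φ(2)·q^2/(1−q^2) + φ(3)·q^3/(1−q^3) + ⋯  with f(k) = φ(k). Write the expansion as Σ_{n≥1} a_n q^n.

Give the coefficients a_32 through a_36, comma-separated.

q^32  k|32↦φ(k): 32:16 16:8 8:4 4:2 2:1 1:1  a_32=32
d|33:{1,3,11,33}  Σφ=1+2+10+20=33
[q^34] φ(1)=1,φ(2)=1,φ(17)=16,φ(34)=16 ⇒ 34
q^35  k|35↦φ(k): 1:1 5:4 7:6 35:24  a_35=35
d|36:{36,18,12,9,6,4,3,2,1}  Σφ=12+6+4+6+2+2+2+1+1=36

32, 33, 34, 35, 36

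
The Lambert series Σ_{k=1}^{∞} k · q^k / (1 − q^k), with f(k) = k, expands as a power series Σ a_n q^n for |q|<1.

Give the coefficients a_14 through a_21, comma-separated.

[q^14] f(1)=1,f(2)=2,f(7)=7,f(14)=14 ⇒ 24
q^15  k|15↦f(k): 1:1 3:3 5:5 15:15  a_15=24
q^16  k|16↦f(k): 16:16 8:8 4:4 2:2 1:1  a_16=31
d|17:{1,17}  Σf=1+17=18
[q^18] f(1)=1,f(2)=2,f(3)=3,f(6)=6,f(9)=9,f(18)=18 ⇒ 39
d|19:{1,19}  Σf=1+19=20
d|20:{1,2,4,5,10,20}  Σf=1+2+4+5+10+20=42
d|21:{1,3,7,21}  Σf=1+3+7+21=32

24, 24, 31, 18, 39, 20, 42, 32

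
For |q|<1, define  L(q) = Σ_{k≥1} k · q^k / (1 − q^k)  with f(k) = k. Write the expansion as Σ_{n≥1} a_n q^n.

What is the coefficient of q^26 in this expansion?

a_26 = 42

d|26:{26,13,2,1}  Σf=26+13+2+1=42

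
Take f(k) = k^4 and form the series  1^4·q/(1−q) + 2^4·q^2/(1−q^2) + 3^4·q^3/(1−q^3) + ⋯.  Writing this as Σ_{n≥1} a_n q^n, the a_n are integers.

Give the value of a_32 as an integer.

n=32: 1·32 2·16 4·8 8·4 16·2 32·1  f→[1+16+256+4096+65536+1048576]=1118481

a_32 = 1118481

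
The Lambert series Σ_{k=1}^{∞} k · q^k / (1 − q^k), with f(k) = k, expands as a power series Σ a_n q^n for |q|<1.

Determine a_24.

q^24  k|24↦f(k): 24:24 12:12 8:8 6:6 4:4 3:3 2:2 1:1  a_24=60

a_24 = 60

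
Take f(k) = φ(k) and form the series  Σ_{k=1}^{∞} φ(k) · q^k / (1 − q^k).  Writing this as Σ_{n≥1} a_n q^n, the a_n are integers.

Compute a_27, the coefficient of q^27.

q^27  k|27↦φ(k): 1:1 3:2 9:6 27:18  a_27=27

a_27 = 27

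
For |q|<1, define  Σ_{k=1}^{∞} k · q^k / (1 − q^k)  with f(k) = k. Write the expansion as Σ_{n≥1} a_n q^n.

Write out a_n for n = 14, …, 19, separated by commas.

24, 24, 31, 18, 39, 20

d|14:{1,2,7,14}  Σf=1+2+7+14=24
n=15: 1·15 3·5 5·3 15·1  f→[1+3+5+15]=24
d|16:{1,2,4,8,16}  Σf=1+2+4+8+16=31
n=17: 1·17 17·1  f→[1+17]=18
q^18  k|18↦f(k): 18:18 9:9 6:6 3:3 2:2 1:1  a_18=39
q^19  k|19↦f(k): 1:1 19:19  a_19=20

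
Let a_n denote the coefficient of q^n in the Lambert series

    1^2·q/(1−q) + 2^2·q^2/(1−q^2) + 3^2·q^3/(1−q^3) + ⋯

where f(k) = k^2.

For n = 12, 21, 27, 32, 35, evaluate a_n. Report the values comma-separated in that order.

210, 500, 820, 1365, 1300

n=12: 12·1 6·2 4·3 3·4 2·6 1·12  f→[144+36+16+9+4+1]=210
d|21:{21,7,3,1}  Σf=441+49+9+1=500
d|27:{27,9,3,1}  Σf=729+81+9+1=820
n=32: 1·32 2·16 4·8 8·4 16·2 32·1  f→[1+4+16+64+256+1024]=1365
d|35:{35,7,5,1}  Σf=1225+49+25+1=1300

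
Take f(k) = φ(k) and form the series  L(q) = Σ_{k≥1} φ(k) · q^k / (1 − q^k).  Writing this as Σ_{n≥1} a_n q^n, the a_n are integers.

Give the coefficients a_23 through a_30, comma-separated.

q^23  k|23↦φ(k): 23:22 1:1  a_23=23
n=24: 1·24 2·12 3·8 4·6 6·4 8·3 12·2 24·1  φ→[1+1+2+2+2+4+4+8]=24
d|25:{1,5,25}  Σφ=1+4+20=25
q^26  k|26↦φ(k): 26:12 13:12 2:1 1:1  a_26=26
n=27: 27·1 9·3 3·9 1·27  φ→[18+6+2+1]=27
d|28:{28,14,7,4,2,1}  Σφ=12+6+6+2+1+1=28
d|29:{29,1}  Σφ=28+1=29
n=30: 1·30 2·15 3·10 5·6 6·5 10·3 15·2 30·1  φ→[1+1+2+4+2+4+8+8]=30

23, 24, 25, 26, 27, 28, 29, 30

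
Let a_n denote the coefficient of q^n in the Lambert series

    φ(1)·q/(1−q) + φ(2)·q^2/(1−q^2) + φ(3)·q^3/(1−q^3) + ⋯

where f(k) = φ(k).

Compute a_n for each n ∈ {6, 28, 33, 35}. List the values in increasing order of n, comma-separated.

n=6: 1·6 2·3 3·2 6·1  φ→[1+1+2+2]=6
q^28  k|28↦φ(k): 1:1 2:1 4:2 7:6 14:6 28:12  a_28=28
d|33:{33,11,3,1}  Σφ=20+10+2+1=33
n=35: 1·35 5·7 7·5 35·1  φ→[1+4+6+24]=35

6, 28, 33, 35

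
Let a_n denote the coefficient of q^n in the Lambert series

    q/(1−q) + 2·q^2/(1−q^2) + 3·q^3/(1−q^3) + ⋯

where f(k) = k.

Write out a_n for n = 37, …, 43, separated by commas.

q^37  k|37↦f(k): 1:1 37:37  a_37=38
n=38: 1·38 2·19 19·2 38·1  f→[1+2+19+38]=60
q^39  k|39↦f(k): 1:1 3:3 13:13 39:39  a_39=56
n=40: 1·40 2·20 4·10 5·8 8·5 10·4 20·2 40·1  f→[1+2+4+5+8+10+20+40]=90
d|41:{41,1}  Σf=41+1=42
d|42:{1,2,3,6,7,14,21,42}  Σf=1+2+3+6+7+14+21+42=96
[q^43] f(1)=1,f(43)=43 ⇒ 44

38, 60, 56, 90, 42, 96, 44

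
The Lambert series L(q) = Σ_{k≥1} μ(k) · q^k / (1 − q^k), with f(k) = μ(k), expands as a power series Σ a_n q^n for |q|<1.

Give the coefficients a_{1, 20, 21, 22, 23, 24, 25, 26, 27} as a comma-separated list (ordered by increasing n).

1, 0, 0, 0, 0, 0, 0, 0, 0

[q^1] μ(1)=1 ⇒ 1
[q^20] μ(20)=0,μ(10)=1,μ(5)=-1,μ(4)=0,μ(2)=-1,μ(1)=1 ⇒ 0
n=21: 1·21 3·7 7·3 21·1  μ→[1+(-1)+(-1)+1]=0
d|22:{22,11,2,1}  Σμ=1+(-1)+(-1)+1=0
[q^23] μ(1)=1,μ(23)=-1 ⇒ 0
n=24: 1·24 2·12 3·8 4·6 6·4 8·3 12·2 24·1  μ→[1+(-1)+(-1)+0+1+0+0+0]=0
d|25:{1,5,25}  Σμ=1+(-1)+0=0
[q^26] μ(26)=1,μ(13)=-1,μ(2)=-1,μ(1)=1 ⇒ 0
d|27:{27,9,3,1}  Σμ=0+0+(-1)+1=0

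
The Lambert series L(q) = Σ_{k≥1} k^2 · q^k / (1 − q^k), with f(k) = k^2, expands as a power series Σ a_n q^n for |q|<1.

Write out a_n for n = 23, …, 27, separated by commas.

q^23  k|23↦f(k): 1:1 23:529  a_23=530
d|24:{1,2,3,4,6,8,12,24}  Σf=1+4+9+16+36+64+144+576=850
q^25  k|25↦f(k): 1:1 5:25 25:625  a_25=651
[q^26] f(26)=676,f(13)=169,f(2)=4,f(1)=1 ⇒ 850
n=27: 1·27 3·9 9·3 27·1  f→[1+9+81+729]=820

530, 850, 651, 850, 820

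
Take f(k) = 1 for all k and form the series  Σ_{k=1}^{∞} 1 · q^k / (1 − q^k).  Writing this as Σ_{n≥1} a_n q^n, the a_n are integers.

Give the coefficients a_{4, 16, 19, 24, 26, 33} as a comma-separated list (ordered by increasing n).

3, 5, 2, 8, 4, 4

d|4:{4,2,1}  Σf=1+1+1=3
n=16: 1·16 2·8 4·4 8·2 16·1  f→[1+1+1+1+1]=5
q^19  k|19↦f(k): 19:1 1:1  a_19=2
n=24: 1·24 2·12 3·8 4·6 6·4 8·3 12·2 24·1  f→[1+1+1+1+1+1+1+1]=8
n=26: 26·1 13·2 2·13 1·26  f→[1+1+1+1]=4
d|33:{1,3,11,33}  Σf=1+1+1+1=4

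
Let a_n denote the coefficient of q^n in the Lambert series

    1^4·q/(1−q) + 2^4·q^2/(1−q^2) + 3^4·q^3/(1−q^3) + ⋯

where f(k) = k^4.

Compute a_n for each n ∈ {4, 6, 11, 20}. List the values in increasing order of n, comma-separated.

[q^4] f(4)=256,f(2)=16,f(1)=1 ⇒ 273
[q^6] f(1)=1,f(2)=16,f(3)=81,f(6)=1296 ⇒ 1394
n=11: 11·1 1·11  f→[14641+1]=14642
n=20: 20·1 10·2 5·4 4·5 2·10 1·20  f→[160000+10000+625+256+16+1]=170898

273, 1394, 14642, 170898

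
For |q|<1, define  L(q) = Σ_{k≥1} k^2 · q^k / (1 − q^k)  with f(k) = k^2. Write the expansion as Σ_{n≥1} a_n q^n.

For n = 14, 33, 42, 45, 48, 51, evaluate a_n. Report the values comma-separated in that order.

250, 1220, 2500, 2366, 3410, 2900

[q^14] f(14)=196,f(7)=49,f(2)=4,f(1)=1 ⇒ 250
d|33:{33,11,3,1}  Σf=1089+121+9+1=1220
n=42: 1·42 2·21 3·14 6·7 7·6 14·3 21·2 42·1  f→[1+4+9+36+49+196+441+1764]=2500
[q^45] f(45)=2025,f(15)=225,f(9)=81,f(5)=25,f(3)=9,f(1)=1 ⇒ 2366
q^48  k|48↦f(k): 1:1 2:4 3:9 4:16 6:36 8:64 12:144 16:256 24:576 48:2304  a_48=3410
d|51:{51,17,3,1}  Σf=2601+289+9+1=2900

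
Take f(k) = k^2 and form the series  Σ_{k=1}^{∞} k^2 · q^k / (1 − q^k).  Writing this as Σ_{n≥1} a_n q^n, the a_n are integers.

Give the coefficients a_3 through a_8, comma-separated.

d|3:{3,1}  Σf=9+1=10
q^4  k|4↦f(k): 1:1 2:4 4:16  a_4=21
d|5:{5,1}  Σf=25+1=26
n=6: 1·6 2·3 3·2 6·1  f→[1+4+9+36]=50
[q^7] f(1)=1,f(7)=49 ⇒ 50
d|8:{1,2,4,8}  Σf=1+4+16+64=85

10, 21, 26, 50, 50, 85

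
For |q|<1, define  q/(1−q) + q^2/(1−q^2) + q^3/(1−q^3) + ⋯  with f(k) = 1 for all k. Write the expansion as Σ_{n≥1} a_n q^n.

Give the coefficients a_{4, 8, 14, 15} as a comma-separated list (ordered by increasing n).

3, 4, 4, 4

d|4:{1,2,4}  Σf=1+1+1=3
d|8:{1,2,4,8}  Σf=1+1+1+1=4
n=14: 1·14 2·7 7·2 14·1  f→[1+1+1+1]=4
d|15:{1,3,5,15}  Σf=1+1+1+1=4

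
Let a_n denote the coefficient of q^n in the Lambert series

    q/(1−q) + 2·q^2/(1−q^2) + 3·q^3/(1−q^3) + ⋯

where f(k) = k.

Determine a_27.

d|27:{27,9,3,1}  Σf=27+9+3+1=40

a_27 = 40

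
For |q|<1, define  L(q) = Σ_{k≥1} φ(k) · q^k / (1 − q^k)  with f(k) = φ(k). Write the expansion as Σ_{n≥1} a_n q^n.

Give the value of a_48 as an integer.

[q^48] φ(48)=16,φ(24)=8,φ(16)=8,φ(12)=4,φ(8)=4,φ(6)=2,φ(4)=2,φ(3)=2,φ(2)=1,φ(1)=1 ⇒ 48

a_48 = 48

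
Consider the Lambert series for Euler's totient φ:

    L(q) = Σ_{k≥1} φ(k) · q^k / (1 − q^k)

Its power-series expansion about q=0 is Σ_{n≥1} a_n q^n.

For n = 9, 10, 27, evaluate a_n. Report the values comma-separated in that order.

n=9: 1·9 3·3 9·1  φ→[1+2+6]=9
d|10:{10,5,2,1}  Σφ=4+4+1+1=10
[q^27] φ(27)=18,φ(9)=6,φ(3)=2,φ(1)=1 ⇒ 27

9, 10, 27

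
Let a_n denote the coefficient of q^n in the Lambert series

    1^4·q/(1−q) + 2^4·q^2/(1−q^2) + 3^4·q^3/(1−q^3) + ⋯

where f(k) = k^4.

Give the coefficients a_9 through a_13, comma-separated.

q^9  k|9↦f(k): 1:1 3:81 9:6561  a_9=6643
d|10:{1,2,5,10}  Σf=1+16+625+10000=10642
[q^11] f(11)=14641,f(1)=1 ⇒ 14642
[q^12] f(12)=20736,f(6)=1296,f(4)=256,f(3)=81,f(2)=16,f(1)=1 ⇒ 22386
d|13:{1,13}  Σf=1+28561=28562

6643, 10642, 14642, 22386, 28562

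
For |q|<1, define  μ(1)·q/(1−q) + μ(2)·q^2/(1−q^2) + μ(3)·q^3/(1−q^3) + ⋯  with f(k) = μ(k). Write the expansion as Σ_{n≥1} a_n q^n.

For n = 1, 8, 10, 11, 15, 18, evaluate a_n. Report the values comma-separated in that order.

q^1  k|1↦μ(k): 1:1  a_1=1
n=8: 1·8 2·4 4·2 8·1  μ→[1+(-1)+0+0]=0
q^10  k|10↦μ(k): 10:1 5:-1 2:-1 1:1  a_10=0
[q^11] μ(11)=-1,μ(1)=1 ⇒ 0
n=15: 1·15 3·5 5·3 15·1  μ→[1+(-1)+(-1)+1]=0
[q^18] μ(1)=1,μ(2)=-1,μ(3)=-1,μ(6)=1,μ(9)=0,μ(18)=0 ⇒ 0

1, 0, 0, 0, 0, 0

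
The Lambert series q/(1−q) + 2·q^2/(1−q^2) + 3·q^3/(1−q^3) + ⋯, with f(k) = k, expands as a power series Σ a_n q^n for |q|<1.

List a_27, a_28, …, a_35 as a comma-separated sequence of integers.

40, 56, 30, 72, 32, 63, 48, 54, 48

d|27:{27,9,3,1}  Σf=27+9+3+1=40
[q^28] f(1)=1,f(2)=2,f(4)=4,f(7)=7,f(14)=14,f(28)=28 ⇒ 56
q^29  k|29↦f(k): 29:29 1:1  a_29=30
q^30  k|30↦f(k): 30:30 15:15 10:10 6:6 5:5 3:3 2:2 1:1  a_30=72
n=31: 1·31 31·1  f→[1+31]=32
[q^32] f(1)=1,f(2)=2,f(4)=4,f(8)=8,f(16)=16,f(32)=32 ⇒ 63
d|33:{1,3,11,33}  Σf=1+3+11+33=48
n=34: 34·1 17·2 2·17 1·34  f→[34+17+2+1]=54
[q^35] f(1)=1,f(5)=5,f(7)=7,f(35)=35 ⇒ 48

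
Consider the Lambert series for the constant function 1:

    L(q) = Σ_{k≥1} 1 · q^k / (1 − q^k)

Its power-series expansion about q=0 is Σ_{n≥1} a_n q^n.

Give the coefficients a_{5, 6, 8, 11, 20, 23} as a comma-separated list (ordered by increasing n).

[q^5] f(5)=1,f(1)=1 ⇒ 2
d|6:{1,2,3,6}  Σf=1+1+1+1=4
n=8: 1·8 2·4 4·2 8·1  f→[1+1+1+1]=4
d|11:{11,1}  Σf=1+1=2
[q^20] f(20)=1,f(10)=1,f(5)=1,f(4)=1,f(2)=1,f(1)=1 ⇒ 6
[q^23] f(1)=1,f(23)=1 ⇒ 2

2, 4, 4, 2, 6, 2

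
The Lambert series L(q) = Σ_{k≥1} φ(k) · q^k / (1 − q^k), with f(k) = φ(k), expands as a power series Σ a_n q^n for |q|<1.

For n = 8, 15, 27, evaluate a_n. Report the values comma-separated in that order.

[q^8] φ(1)=1,φ(2)=1,φ(4)=2,φ(8)=4 ⇒ 8
n=15: 1·15 3·5 5·3 15·1  φ→[1+2+4+8]=15
[q^27] φ(1)=1,φ(3)=2,φ(9)=6,φ(27)=18 ⇒ 27

8, 15, 27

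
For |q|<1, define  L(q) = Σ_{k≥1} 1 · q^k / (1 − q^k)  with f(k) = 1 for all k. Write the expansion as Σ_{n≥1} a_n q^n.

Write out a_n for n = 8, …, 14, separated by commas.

4, 3, 4, 2, 6, 2, 4

q^8  k|8↦f(k): 1:1 2:1 4:1 8:1  a_8=4
d|9:{9,3,1}  Σf=1+1+1=3
[q^10] f(10)=1,f(5)=1,f(2)=1,f(1)=1 ⇒ 4
d|11:{11,1}  Σf=1+1=2
d|12:{12,6,4,3,2,1}  Σf=1+1+1+1+1+1=6
[q^13] f(13)=1,f(1)=1 ⇒ 2
q^14  k|14↦f(k): 1:1 2:1 7:1 14:1  a_14=4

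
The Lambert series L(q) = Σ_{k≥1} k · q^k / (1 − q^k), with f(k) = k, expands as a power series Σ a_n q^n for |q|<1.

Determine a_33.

a_33 = 48

q^33  k|33↦f(k): 33:33 11:11 3:3 1:1  a_33=48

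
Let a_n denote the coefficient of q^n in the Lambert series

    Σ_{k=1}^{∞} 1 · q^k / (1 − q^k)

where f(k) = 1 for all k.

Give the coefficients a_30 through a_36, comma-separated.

[q^30] f(1)=1,f(2)=1,f(3)=1,f(5)=1,f(6)=1,f(10)=1,f(15)=1,f(30)=1 ⇒ 8
d|31:{1,31}  Σf=1+1=2
[q^32] f(32)=1,f(16)=1,f(8)=1,f(4)=1,f(2)=1,f(1)=1 ⇒ 6
n=33: 33·1 11·3 3·11 1·33  f→[1+1+1+1]=4
n=34: 34·1 17·2 2·17 1·34  f→[1+1+1+1]=4
d|35:{1,5,7,35}  Σf=1+1+1+1=4
q^36  k|36↦f(k): 36:1 18:1 12:1 9:1 6:1 4:1 3:1 2:1 1:1  a_36=9

8, 2, 6, 4, 4, 4, 9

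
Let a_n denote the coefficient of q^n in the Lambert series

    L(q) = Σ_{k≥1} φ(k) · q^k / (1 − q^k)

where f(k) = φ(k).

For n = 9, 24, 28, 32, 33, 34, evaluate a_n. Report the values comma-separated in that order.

d|9:{9,3,1}  Σφ=6+2+1=9
n=24: 24·1 12·2 8·3 6·4 4·6 3·8 2·12 1·24  φ→[8+4+4+2+2+2+1+1]=24
d|28:{1,2,4,7,14,28}  Σφ=1+1+2+6+6+12=28
d|32:{1,2,4,8,16,32}  Σφ=1+1+2+4+8+16=32
d|33:{33,11,3,1}  Σφ=20+10+2+1=33
d|34:{1,2,17,34}  Σφ=1+1+16+16=34

9, 24, 28, 32, 33, 34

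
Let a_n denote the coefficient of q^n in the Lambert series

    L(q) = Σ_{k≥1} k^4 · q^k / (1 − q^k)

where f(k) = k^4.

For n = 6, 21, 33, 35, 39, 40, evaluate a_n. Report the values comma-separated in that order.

1394, 196964, 1200644, 1503652, 2342084, 2734994

n=6: 1·6 2·3 3·2 6·1  f→[1+16+81+1296]=1394
q^21  k|21↦f(k): 1:1 3:81 7:2401 21:194481  a_21=196964
q^33  k|33↦f(k): 33:1185921 11:14641 3:81 1:1  a_33=1200644
d|35:{35,7,5,1}  Σf=1500625+2401+625+1=1503652
[q^39] f(1)=1,f(3)=81,f(13)=28561,f(39)=2313441 ⇒ 2342084
[q^40] f(40)=2560000,f(20)=160000,f(10)=10000,f(8)=4096,f(5)=625,f(4)=256,f(2)=16,f(1)=1 ⇒ 2734994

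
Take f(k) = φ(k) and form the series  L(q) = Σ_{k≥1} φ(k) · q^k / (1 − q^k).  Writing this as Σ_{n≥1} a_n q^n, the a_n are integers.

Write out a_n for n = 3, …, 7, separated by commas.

n=3: 1·3 3·1  φ→[1+2]=3
[q^4] φ(4)=2,φ(2)=1,φ(1)=1 ⇒ 4
[q^5] φ(5)=4,φ(1)=1 ⇒ 5
d|6:{6,3,2,1}  Σφ=2+2+1+1=6
d|7:{7,1}  Σφ=6+1=7

3, 4, 5, 6, 7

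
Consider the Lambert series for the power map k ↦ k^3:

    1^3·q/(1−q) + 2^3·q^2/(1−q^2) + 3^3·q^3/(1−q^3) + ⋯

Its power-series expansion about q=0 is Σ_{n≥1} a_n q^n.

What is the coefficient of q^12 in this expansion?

a_12 = 2044

[q^12] f(1)=1,f(2)=8,f(3)=27,f(4)=64,f(6)=216,f(12)=1728 ⇒ 2044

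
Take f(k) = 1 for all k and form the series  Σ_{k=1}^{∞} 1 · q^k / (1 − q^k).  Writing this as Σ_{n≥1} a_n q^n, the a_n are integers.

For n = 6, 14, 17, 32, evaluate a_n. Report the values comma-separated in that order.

q^6  k|6↦f(k): 1:1 2:1 3:1 6:1  a_6=4
[q^14] f(1)=1,f(2)=1,f(7)=1,f(14)=1 ⇒ 4
[q^17] f(17)=1,f(1)=1 ⇒ 2
n=32: 1·32 2·16 4·8 8·4 16·2 32·1  f→[1+1+1+1+1+1]=6

4, 4, 2, 6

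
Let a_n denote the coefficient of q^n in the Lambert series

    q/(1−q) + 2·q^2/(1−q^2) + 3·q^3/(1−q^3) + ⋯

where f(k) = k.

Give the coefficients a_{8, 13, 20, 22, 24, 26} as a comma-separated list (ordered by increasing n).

d|8:{8,4,2,1}  Σf=8+4+2+1=15
n=13: 1·13 13·1  f→[1+13]=14
d|20:{20,10,5,4,2,1}  Σf=20+10+5+4+2+1=42
n=22: 22·1 11·2 2·11 1·22  f→[22+11+2+1]=36
q^24  k|24↦f(k): 1:1 2:2 3:3 4:4 6:6 8:8 12:12 24:24  a_24=60
d|26:{1,2,13,26}  Σf=1+2+13+26=42

15, 14, 42, 36, 60, 42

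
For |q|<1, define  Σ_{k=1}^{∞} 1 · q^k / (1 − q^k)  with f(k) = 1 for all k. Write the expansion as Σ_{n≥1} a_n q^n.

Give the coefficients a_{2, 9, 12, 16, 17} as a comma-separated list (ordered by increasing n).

2, 3, 6, 5, 2

n=2: 2·1 1·2  f→[1+1]=2
d|9:{9,3,1}  Σf=1+1+1=3
n=12: 12·1 6·2 4·3 3·4 2·6 1·12  f→[1+1+1+1+1+1]=6
n=16: 1·16 2·8 4·4 8·2 16·1  f→[1+1+1+1+1]=5
d|17:{1,17}  Σf=1+1=2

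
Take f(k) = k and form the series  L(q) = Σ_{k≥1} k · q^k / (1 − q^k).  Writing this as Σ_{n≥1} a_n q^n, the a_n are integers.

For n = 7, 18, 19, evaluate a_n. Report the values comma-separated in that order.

d|7:{7,1}  Σf=7+1=8
q^18  k|18↦f(k): 1:1 2:2 3:3 6:6 9:9 18:18  a_18=39
[q^19] f(19)=19,f(1)=1 ⇒ 20

8, 39, 20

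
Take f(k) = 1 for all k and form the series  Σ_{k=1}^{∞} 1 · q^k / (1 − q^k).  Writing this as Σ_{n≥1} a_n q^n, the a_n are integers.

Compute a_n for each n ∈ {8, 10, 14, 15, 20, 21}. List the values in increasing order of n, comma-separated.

q^8  k|8↦f(k): 1:1 2:1 4:1 8:1  a_8=4
q^10  k|10↦f(k): 10:1 5:1 2:1 1:1  a_10=4
[q^14] f(1)=1,f(2)=1,f(7)=1,f(14)=1 ⇒ 4
n=15: 15·1 5·3 3·5 1·15  f→[1+1+1+1]=4
q^20  k|20↦f(k): 20:1 10:1 5:1 4:1 2:1 1:1  a_20=6
n=21: 1·21 3·7 7·3 21·1  f→[1+1+1+1]=4

4, 4, 4, 4, 6, 4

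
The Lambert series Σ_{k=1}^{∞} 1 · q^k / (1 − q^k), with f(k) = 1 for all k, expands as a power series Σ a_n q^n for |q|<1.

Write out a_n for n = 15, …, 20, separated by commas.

4, 5, 2, 6, 2, 6

q^15  k|15↦f(k): 15:1 5:1 3:1 1:1  a_15=4
q^16  k|16↦f(k): 16:1 8:1 4:1 2:1 1:1  a_16=5
n=17: 17·1 1·17  f→[1+1]=2
d|18:{1,2,3,6,9,18}  Σf=1+1+1+1+1+1=6
n=19: 1·19 19·1  f→[1+1]=2
q^20  k|20↦f(k): 1:1 2:1 4:1 5:1 10:1 20:1  a_20=6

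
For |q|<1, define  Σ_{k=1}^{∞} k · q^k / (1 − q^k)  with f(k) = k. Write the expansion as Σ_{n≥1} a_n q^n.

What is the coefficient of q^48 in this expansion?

q^48  k|48↦f(k): 1:1 2:2 3:3 4:4 6:6 8:8 12:12 16:16 24:24 48:48  a_48=124

a_48 = 124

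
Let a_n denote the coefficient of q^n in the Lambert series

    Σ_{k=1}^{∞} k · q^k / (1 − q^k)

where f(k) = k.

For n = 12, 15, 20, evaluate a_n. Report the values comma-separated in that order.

28, 24, 42

n=12: 1·12 2·6 3·4 4·3 6·2 12·1  f→[1+2+3+4+6+12]=28
q^15  k|15↦f(k): 15:15 5:5 3:3 1:1  a_15=24
d|20:{1,2,4,5,10,20}  Σf=1+2+4+5+10+20=42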